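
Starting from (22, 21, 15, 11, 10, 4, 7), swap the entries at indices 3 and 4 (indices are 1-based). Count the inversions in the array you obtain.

19 inversions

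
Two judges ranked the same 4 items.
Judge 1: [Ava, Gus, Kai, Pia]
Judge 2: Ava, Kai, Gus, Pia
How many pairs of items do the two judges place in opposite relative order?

Assign each item its position (1..4) in the first ordering, then rewrite the second ordering as that position sequence:
positions: Ava→1, Gus→2, Kai→3, Pia→4
second ordering as positions: [1, 3, 2, 4]
Discordant pairs = inversions in this position sequence.
1: 0
3: 2 → 1
2: 0
4: 0
Total: 0 + 1 + 0 + 0 = 1

1 discordant pair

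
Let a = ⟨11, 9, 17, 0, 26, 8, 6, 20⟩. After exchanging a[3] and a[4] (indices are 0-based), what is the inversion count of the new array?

Positions 3 and 4 hold 0 and 26; after swapping, the array is [11, 9, 17, 26, 0, 8, 6, 20].
Count, for each position, how many later elements it exceeds:
11: 4
9: 3
17: 3
26: 4
0: 0
8: 1
6: 0
20: 0
Sum: 4 + 3 + 3 + 4 + 0 + 1 + 0 + 0 = 15

15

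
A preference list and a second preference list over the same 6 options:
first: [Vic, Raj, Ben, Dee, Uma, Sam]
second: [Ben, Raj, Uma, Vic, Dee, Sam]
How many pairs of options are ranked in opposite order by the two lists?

5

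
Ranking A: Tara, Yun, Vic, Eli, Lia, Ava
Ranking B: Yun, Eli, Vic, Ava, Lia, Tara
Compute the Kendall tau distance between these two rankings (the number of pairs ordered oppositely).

Assign each item its position (1..6) in the first ordering, then rewrite the second ordering as that position sequence:
positions: Tara→1, Yun→2, Vic→3, Eli→4, Lia→5, Ava→6
second ordering as positions: [2, 4, 3, 6, 5, 1]
Discordant pairs = inversions in this position sequence.
2: 1 → 1
4: 3, 1 → 2
3: 1 → 1
6: 5, 1 → 2
5: 1 → 1
1: 0
Total: 1 + 2 + 1 + 2 + 1 + 0 = 7

7 discordant pairs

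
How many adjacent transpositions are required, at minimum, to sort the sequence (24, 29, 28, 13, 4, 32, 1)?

14

Minimum adjacent swaps = number of inversions (each swap of adjacent out-of-order elements removes one inversion and no swap can remove more).
Count inversions — for each element, later elements that are smaller:
24: 13, 4, 1 → 3
29: 28, 13, 4, 1 → 4
28: 13, 4, 1 → 3
13: 4, 1 → 2
4: 1 → 1
32: 1 → 1
1: none → 0
Total inversions: 3 + 4 + 3 + 2 + 1 + 1 + 0 = 14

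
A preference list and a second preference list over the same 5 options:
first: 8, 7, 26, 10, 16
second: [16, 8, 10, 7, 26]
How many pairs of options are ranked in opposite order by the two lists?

Assign each item its position (1..5) in the first ordering, then rewrite the second ordering as that position sequence:
positions: 8→1, 7→2, 26→3, 10→4, 16→5
second ordering as positions: [5, 1, 4, 2, 3]
Discordant pairs = inversions in this position sequence.
5: 1, 4, 2, 3 → 4
1: 0
4: 2, 3 → 2
2: 0
3: 0
Total: 4 + 0 + 2 + 0 + 0 = 6

6 pairs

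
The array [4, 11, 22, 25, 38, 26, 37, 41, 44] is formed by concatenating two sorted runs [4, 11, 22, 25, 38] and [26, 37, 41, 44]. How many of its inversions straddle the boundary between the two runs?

Count, for every r in R, how many entries of L exceed r:
r = 26: 38 → 1
r = 37: 38 → 1
r = 41: none → 0
r = 44: none → 0
Cross-inversions: 1 + 1 + 0 + 0 = 2

2 split inversions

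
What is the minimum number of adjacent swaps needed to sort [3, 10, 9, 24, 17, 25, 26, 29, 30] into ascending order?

Each adjacent swap fixes exactly one inversion, so the minimum swap count equals the number of inversions.
Count inversions — for each element, later elements that are smaller:
3: none → 0
10: 9 → 1
9: none → 0
24: 17 → 1
17: none → 0
25: none → 0
26: none → 0
29: none → 0
30: none → 0
Total inversions: 0 + 1 + 0 + 1 + 0 + 0 + 0 + 0 + 0 = 2

Adjacent swaps: 2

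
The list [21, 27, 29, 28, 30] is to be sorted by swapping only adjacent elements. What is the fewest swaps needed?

1 adjacent swap

Minimum adjacent swaps = number of inversions (each swap of adjacent out-of-order elements removes one inversion and no swap can remove more).
Count inversions — for each element, later elements that are smaller:
21: none → 0
27: none → 0
29: 28 → 1
28: none → 0
30: none → 0
Total inversions: 0 + 0 + 1 + 0 + 0 = 1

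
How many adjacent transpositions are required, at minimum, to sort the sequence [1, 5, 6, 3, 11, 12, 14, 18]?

2 adjacent swaps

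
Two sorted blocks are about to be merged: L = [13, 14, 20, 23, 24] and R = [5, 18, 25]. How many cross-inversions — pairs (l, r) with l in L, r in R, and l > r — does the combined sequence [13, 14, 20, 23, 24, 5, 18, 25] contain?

8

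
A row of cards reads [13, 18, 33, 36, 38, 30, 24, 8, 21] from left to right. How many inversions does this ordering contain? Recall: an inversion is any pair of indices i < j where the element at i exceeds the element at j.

19

Sweep left to right; for each value list the smaller values that follow it:
13 → 8 → 1
18 → 8 → 1
33 → 30, 24, 8, 21 → 4
36 → 30, 24, 8, 21 → 4
38 → 30, 24, 8, 21 → 4
30 → 24, 8, 21 → 3
24 → 8, 21 → 2
8 → none → 0
21 → none → 0
Sum: 1 + 1 + 4 + 4 + 4 + 3 + 2 + 0 + 0 = 19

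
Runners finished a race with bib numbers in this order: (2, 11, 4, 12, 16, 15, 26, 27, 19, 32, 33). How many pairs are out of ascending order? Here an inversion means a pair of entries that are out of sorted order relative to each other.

4 inversions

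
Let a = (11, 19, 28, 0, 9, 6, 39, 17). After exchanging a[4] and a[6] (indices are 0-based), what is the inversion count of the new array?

14

Positions 4 and 6 hold 9 and 39; after swapping, the array is [11, 19, 28, 0, 39, 6, 9, 17].
Sweep left to right; for each value list the smaller values that follow it:
11: 3
19: 4
28: 4
0: 0
39: 3
6: 0
9: 0
17: 0
Sum: 3 + 4 + 4 + 0 + 3 + 0 + 0 + 0 = 14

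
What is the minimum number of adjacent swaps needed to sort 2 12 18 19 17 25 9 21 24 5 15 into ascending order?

Minimum adjacent swaps = number of inversions (each swap of adjacent out-of-order elements removes one inversion and no swap can remove more).
Count inversions — for each element, later elements that are smaller:
2: none → 0
12: 9, 5 → 2
18: 17, 9, 5, 15 → 4
19: 17, 9, 5, 15 → 4
17: 9, 5, 15 → 3
25: 9, 21, 24, 5, 15 → 5
9: 5 → 1
21: 5, 15 → 2
24: 5, 15 → 2
5: none → 0
15: none → 0
Total inversions: 0 + 2 + 4 + 4 + 3 + 5 + 1 + 2 + 2 + 0 + 0 = 23

23 swaps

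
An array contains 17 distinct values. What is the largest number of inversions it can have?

136

The maximum occurs when the array is in strictly decreasing order: every one of the C(17, 2) pairs is inverted.
C(17, 2) = 17·16/2 = 136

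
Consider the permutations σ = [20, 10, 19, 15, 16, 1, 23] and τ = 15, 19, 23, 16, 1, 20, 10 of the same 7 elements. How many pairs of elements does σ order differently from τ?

Assign each item its position (1..7) in the first ordering, then rewrite the second ordering as that position sequence:
positions: 20→1, 10→2, 19→3, 15→4, 16→5, 1→6, 23→7
second ordering as positions: [4, 3, 7, 5, 6, 1, 2]
Discordant pairs = inversions in this position sequence.
4: 3, 1, 2 → 3
3: 1, 2 → 2
7: 5, 6, 1, 2 → 4
5: 1, 2 → 2
6: 1, 2 → 2
1: 0
2: 0
Total: 3 + 2 + 4 + 2 + 2 + 0 + 0 = 13

13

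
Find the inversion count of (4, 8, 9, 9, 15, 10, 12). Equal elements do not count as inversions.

2 inversions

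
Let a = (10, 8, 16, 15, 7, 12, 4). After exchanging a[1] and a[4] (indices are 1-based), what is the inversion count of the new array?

15 inversions

Positions 1 and 4 hold 10 and 15; after swapping, the array is [15, 8, 16, 10, 7, 12, 4].
Count, for each position, how many later elements it exceeds:
15 → 8, 10, 7, 12, 4 → 5
8 → 7, 4 → 2
16 → 10, 7, 12, 4 → 4
10 → 7, 4 → 2
7 → 4 → 1
12 → 4 → 1
4 → none → 0
Sum: 5 + 2 + 4 + 2 + 1 + 1 + 0 = 15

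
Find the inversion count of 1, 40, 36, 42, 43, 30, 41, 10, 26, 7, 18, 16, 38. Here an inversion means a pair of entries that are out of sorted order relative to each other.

Element-by-element contributions:
1: 0
40: 8
36: 6
42: 8
43: 8
30: 5
41: 6
10: 1
26: 3
7: 0
18: 1
16: 0
38: 0
Sum: 0 + 8 + 6 + 8 + 8 + 5 + 6 + 1 + 3 + 0 + 1 + 0 + 0 = 46

46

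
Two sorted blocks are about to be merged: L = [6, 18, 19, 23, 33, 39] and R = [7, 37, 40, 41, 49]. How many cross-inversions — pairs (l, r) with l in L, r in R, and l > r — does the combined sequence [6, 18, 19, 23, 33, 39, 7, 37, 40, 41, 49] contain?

Take each right-half value and tally the left-half values above it:
r = 7: 18, 19, 23, 33, 39 → 5
r = 37: 39 → 1
r = 40: none → 0
r = 41: none → 0
r = 49: none → 0
Cross-inversions: 5 + 1 + 0 + 0 + 0 = 6

Cross-inversions: 6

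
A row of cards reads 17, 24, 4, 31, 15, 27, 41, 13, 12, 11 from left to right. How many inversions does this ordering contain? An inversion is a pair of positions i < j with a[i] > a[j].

27

Element-by-element contributions:
17: 5
24: 5
4: 0
31: 5
15: 3
27: 3
41: 3
13: 2
12: 1
11: 0
Sum: 5 + 5 + 0 + 5 + 3 + 3 + 3 + 2 + 1 + 0 = 27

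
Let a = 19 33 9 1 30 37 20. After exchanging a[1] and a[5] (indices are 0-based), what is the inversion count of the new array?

10 inversions

Positions 1 and 5 hold 33 and 37; after swapping, the array is [19, 37, 9, 1, 30, 33, 20].
Element-by-element contributions:
19: 2
37: 5
9: 1
1: 0
30: 1
33: 1
20: 0
Sum: 2 + 5 + 1 + 0 + 1 + 1 + 0 = 10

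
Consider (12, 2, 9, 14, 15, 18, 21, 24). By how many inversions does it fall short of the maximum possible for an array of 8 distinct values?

Maximum inversions for 8 distinct elements is C(8, 2) = 8·7/2 = 28.
Current inversions — for each element, count later smaller elements:
12: 2
2: 0
9: 0
14: 0
15: 0
18: 0
21: 0
24: 0
Current total: 2 + 0 + 0 + 0 + 0 + 0 + 0 + 0 = 2
Shortfall: 28 − 2 = 26

26 inversions short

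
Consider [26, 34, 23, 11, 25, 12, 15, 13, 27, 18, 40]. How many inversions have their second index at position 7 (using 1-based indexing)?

The element at index 7 is 15.
Elements before it: 26, 34, 23, 11, 25, 12
Those larger than 15: 26, 34, 23, 25

4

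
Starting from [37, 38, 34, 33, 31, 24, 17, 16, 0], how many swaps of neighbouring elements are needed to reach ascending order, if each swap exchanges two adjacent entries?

35 adjacent swaps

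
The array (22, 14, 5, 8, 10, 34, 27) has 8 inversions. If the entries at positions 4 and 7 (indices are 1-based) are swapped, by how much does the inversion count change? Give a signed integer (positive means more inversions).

Positions 4 and 7 hold 8 and 27; after swapping, the array is [22, 14, 5, 27, 10, 34, 8].
For each element, count later entries that are smaller:
22: 4
14: 3
5: 0
27: 2
10: 1
34: 1
8: 0
Sum: 4 + 3 + 0 + 2 + 1 + 1 + 0 = 11
Change: 11 − 8 = +3

+3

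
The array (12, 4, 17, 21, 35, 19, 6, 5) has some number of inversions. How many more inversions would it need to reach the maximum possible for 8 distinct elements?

14 inversions short

Maximum inversions for 8 distinct elements is C(8, 2) = 8·7/2 = 28.
Current inversions — for each element, count later smaller elements:
12: 3
4: 0
17: 2
21: 3
35: 3
19: 2
6: 1
5: 0
Current total: 3 + 0 + 2 + 3 + 3 + 2 + 1 + 0 = 14
Shortfall: 28 − 14 = 14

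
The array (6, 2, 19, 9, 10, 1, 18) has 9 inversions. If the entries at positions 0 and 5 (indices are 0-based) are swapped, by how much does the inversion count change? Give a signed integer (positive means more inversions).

-3

Positions 0 and 5 hold 6 and 1; after swapping, the array is [1, 2, 19, 9, 10, 6, 18].
Count, for each position, how many later elements it exceeds:
1: 0
2: 0
19: 4
9: 1
10: 1
6: 0
18: 0
Sum: 0 + 0 + 4 + 1 + 1 + 0 + 0 = 6
Change: 6 − 9 = -3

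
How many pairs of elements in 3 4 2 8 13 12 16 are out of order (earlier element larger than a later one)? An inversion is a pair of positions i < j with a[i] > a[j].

3

Listing every pair i<j with a[i]>a[j] (using 0-based positions):
(0,2): 3 > 2
(1,2): 4 > 2
(4,5): 13 > 12
That's 3 pairs.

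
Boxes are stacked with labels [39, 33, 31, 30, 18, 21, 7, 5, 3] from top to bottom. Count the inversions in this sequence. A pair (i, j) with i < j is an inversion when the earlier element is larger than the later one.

Element-by-element contributions:
39: 8
33: 7
31: 6
30: 5
18: 3
21: 3
7: 2
5: 1
3: 0
Sum: 8 + 7 + 6 + 5 + 3 + 3 + 2 + 1 + 0 = 35

35 inversions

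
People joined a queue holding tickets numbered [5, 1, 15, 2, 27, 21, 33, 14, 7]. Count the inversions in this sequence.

13 inversions

Count, for each position, how many later elements it exceeds:
5: 2
1: 0
15: 3
2: 0
27: 3
21: 2
33: 2
14: 1
7: 0
Sum: 2 + 0 + 3 + 0 + 3 + 2 + 2 + 1 + 0 = 13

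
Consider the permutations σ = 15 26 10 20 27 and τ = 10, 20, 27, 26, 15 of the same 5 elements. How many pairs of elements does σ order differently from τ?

Assign each item its position (1..5) in the first ordering, then rewrite the second ordering as that position sequence:
positions: 15→1, 26→2, 10→3, 20→4, 27→5
second ordering as positions: [3, 4, 5, 2, 1]
Discordant pairs = inversions in this position sequence.
3: 2, 1 → 2
4: 2, 1 → 2
5: 2, 1 → 2
2: 1 → 1
1: 0
Total: 2 + 2 + 2 + 1 + 0 = 7

7 discordant pairs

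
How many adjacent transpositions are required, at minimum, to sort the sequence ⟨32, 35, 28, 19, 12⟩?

9

The minimum number of adjacent swaps to sort an array equals its inversion count, since every such swap removes exactly one inversion.
Count inversions — for each element, later elements that are smaller:
32: 28, 19, 12 → 3
35: 28, 19, 12 → 3
28: 19, 12 → 2
19: 12 → 1
12: none → 0
Total inversions: 3 + 3 + 2 + 1 + 0 = 9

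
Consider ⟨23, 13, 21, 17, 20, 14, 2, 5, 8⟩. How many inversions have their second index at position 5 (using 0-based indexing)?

4 such elements

The element at index 5 is 14.
Elements before it: 23, 13, 21, 17, 20
Those larger than 14: 23, 21, 17, 20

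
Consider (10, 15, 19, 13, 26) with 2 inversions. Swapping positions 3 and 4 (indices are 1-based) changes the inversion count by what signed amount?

-1

Positions 3 and 4 hold 19 and 13; after swapping, the array is [10, 15, 13, 19, 26].
Element-by-element contributions:
10 → none → 0
15 → 13 → 1
13 → none → 0
19 → none → 0
26 → none → 0
Sum: 0 + 1 + 0 + 0 + 0 = 1
Change: 1 − 2 = -1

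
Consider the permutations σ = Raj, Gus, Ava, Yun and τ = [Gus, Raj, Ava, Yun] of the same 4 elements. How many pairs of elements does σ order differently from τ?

Assign each item its position (1..4) in the first ordering, then rewrite the second ordering as that position sequence:
positions: Raj→1, Gus→2, Ava→3, Yun→4
second ordering as positions: [2, 1, 3, 4]
Discordant pairs = inversions in this position sequence.
2: 1 → 1
1: 0
3: 0
4: 0
Total: 1 + 0 + 0 + 0 = 1

1 discordant pair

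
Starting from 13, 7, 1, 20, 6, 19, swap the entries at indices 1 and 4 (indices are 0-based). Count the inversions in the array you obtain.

Positions 1 and 4 hold 7 and 6; after swapping, the array is [13, 6, 1, 20, 7, 19].
Element-by-element contributions:
13: 3
6: 1
1: 0
20: 2
7: 0
19: 0
Sum: 3 + 1 + 0 + 2 + 0 + 0 = 6

6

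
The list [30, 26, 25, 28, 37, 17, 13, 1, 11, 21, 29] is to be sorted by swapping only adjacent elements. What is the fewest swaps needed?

36 swaps

The minimum number of adjacent swaps to sort an array equals its inversion count, since every such swap removes exactly one inversion.
Count inversions — for each element, later elements that are smaller:
30: 26, 25, 28, 17, 13, 1, 11, 21, 29 → 9
26: 25, 17, 13, 1, 11, 21 → 6
25: 17, 13, 1, 11, 21 → 5
28: 17, 13, 1, 11, 21 → 5
37: 17, 13, 1, 11, 21, 29 → 6
17: 13, 1, 11 → 3
13: 1, 11 → 2
1: none → 0
11: none → 0
21: none → 0
29: none → 0
Total inversions: 9 + 6 + 5 + 5 + 6 + 3 + 2 + 0 + 0 + 0 + 0 = 36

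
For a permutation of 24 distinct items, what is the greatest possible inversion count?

276

The maximum occurs when the array is in strictly decreasing order: every one of the C(24, 2) pairs is inverted.
C(24, 2) = 24·23/2 = 276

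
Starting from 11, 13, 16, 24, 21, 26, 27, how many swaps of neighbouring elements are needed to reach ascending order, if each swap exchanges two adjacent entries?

Each adjacent swap fixes exactly one inversion, so the minimum swap count equals the number of inversions.
Count inversions — for each element, later elements that are smaller:
11: none → 0
13: none → 0
16: none → 0
24: 21 → 1
21: none → 0
26: none → 0
27: none → 0
Total inversions: 0 + 0 + 0 + 1 + 0 + 0 + 0 = 1

1 adjacent swap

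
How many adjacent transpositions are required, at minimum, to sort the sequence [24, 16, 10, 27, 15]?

Minimum adjacent swaps = number of inversions (each swap of adjacent out-of-order elements removes one inversion and no swap can remove more).
Count inversions — for each element, later elements that are smaller:
24: 16, 10, 15 → 3
16: 10, 15 → 2
10: none → 0
27: 15 → 1
15: none → 0
Total inversions: 3 + 2 + 0 + 1 + 0 = 6

6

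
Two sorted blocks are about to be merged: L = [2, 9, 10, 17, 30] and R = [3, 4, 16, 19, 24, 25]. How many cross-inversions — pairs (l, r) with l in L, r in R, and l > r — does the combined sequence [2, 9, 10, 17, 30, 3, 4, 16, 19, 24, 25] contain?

13 cross-inversions

For each element r of the right run, count left-run elements greater than r:
r = 3: 9, 10, 17, 30 → 4
r = 4: 9, 10, 17, 30 → 4
r = 16: 17, 30 → 2
r = 19: 30 → 1
r = 24: 30 → 1
r = 25: 30 → 1
Cross-inversions: 4 + 4 + 2 + 1 + 1 + 1 = 13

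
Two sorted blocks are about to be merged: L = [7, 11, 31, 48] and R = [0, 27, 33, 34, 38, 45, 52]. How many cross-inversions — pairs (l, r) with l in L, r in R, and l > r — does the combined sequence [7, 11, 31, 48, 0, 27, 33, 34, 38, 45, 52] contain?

For each element r of the right run, count left-run elements greater than r:
r = 0: 7, 11, 31, 48 → 4
r = 27: 31, 48 → 2
r = 33: 48 → 1
r = 34: 48 → 1
r = 38: 48 → 1
r = 45: 48 → 1
r = 52: none → 0
Cross-inversions: 4 + 2 + 1 + 1 + 1 + 1 + 0 = 10

10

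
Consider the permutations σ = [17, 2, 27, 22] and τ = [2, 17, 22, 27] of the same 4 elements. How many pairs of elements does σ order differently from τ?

2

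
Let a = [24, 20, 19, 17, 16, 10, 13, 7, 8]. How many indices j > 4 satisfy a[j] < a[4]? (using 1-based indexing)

5

The element at index 4 is 17.
Elements after it: 16, 10, 13, 7, 8
Those smaller than 17: 16, 10, 13, 7, 8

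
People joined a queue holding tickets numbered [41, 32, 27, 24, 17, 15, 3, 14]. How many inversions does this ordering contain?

27

For each element, count later entries that are smaller:
41: 7
32: 6
27: 5
24: 4
17: 3
15: 2
3: 0
14: 0
Sum: 7 + 6 + 5 + 4 + 3 + 2 + 0 + 0 = 27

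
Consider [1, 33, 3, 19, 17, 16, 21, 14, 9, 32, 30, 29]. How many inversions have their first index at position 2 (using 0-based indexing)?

0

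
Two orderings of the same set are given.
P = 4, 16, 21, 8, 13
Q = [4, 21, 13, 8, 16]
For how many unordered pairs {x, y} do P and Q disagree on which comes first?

Assign each item its position (1..5) in the first ordering, then rewrite the second ordering as that position sequence:
positions: 4→1, 16→2, 21→3, 8→4, 13→5
second ordering as positions: [1, 3, 5, 4, 2]
Discordant pairs = inversions in this position sequence.
1: 0
3: 2 → 1
5: 4, 2 → 2
4: 2 → 1
2: 0
Total: 0 + 1 + 2 + 1 + 0 = 4

4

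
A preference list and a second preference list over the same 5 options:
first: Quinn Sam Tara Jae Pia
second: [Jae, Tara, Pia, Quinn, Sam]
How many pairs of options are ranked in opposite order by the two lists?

Assign each item its position (1..5) in the first ordering, then rewrite the second ordering as that position sequence:
positions: Quinn→1, Sam→2, Tara→3, Jae→4, Pia→5
second ordering as positions: [4, 3, 5, 1, 2]
Discordant pairs = inversions in this position sequence.
4: 3, 1, 2 → 3
3: 1, 2 → 2
5: 1, 2 → 2
1: 0
2: 0
Total: 3 + 2 + 2 + 0 + 0 = 7

7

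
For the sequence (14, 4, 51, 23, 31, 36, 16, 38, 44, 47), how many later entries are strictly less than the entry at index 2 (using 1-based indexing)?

The element at index 2 is 4.
Elements after it: 51, 23, 31, 36, 16, 38, 44, 47
None of them are smaller than 4.

0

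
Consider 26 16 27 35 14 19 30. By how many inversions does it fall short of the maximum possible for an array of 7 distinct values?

12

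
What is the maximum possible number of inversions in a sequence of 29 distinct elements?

406

The maximum occurs when the array is in strictly decreasing order: every one of the C(29, 2) pairs is inverted.
C(29, 2) = 29·28/2 = 406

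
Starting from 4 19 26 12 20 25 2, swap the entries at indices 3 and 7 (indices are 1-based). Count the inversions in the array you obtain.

Positions 3 and 7 hold 26 and 2; after swapping, the array is [4, 19, 2, 12, 20, 25, 26].
Element-by-element contributions:
4 → 2 → 1
19 → 2, 12 → 2
2 → none → 0
12 → none → 0
20 → none → 0
25 → none → 0
26 → none → 0
Sum: 1 + 2 + 0 + 0 + 0 + 0 + 0 = 3

3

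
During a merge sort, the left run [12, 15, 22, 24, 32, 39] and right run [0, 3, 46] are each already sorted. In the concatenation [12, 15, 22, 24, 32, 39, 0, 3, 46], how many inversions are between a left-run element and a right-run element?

Split inversions: 12

Take each right-half value and tally the left-half values above it:
r = 0: 12, 15, 22, 24, 32, 39 → 6
r = 3: 12, 15, 22, 24, 32, 39 → 6
r = 46: none → 0
Cross-inversions: 6 + 6 + 0 = 12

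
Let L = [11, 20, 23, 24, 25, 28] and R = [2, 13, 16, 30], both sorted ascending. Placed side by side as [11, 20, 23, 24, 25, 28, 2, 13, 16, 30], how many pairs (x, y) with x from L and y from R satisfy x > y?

Take each right-half value and tally the left-half values above it:
r = 2: 11, 20, 23, 24, 25, 28 → 6
r = 13: 20, 23, 24, 25, 28 → 5
r = 16: 20, 23, 24, 25, 28 → 5
r = 30: none → 0
Cross-inversions: 6 + 5 + 5 + 0 = 16

Cross-inversions: 16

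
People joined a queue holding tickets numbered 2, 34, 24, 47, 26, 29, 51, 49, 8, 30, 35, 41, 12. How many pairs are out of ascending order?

For each element, count later entries that are smaller:
2 → none → 0
34 → 24, 26, 29, 8, 30, 12 → 6
24 → 8, 12 → 2
47 → 26, 29, 8, 30, 35, 41, 12 → 7
26 → 8, 12 → 2
29 → 8, 12 → 2
51 → 49, 8, 30, 35, 41, 12 → 6
49 → 8, 30, 35, 41, 12 → 5
8 → none → 0
30 → 12 → 1
35 → 12 → 1
41 → 12 → 1
12 → none → 0
Sum: 0 + 6 + 2 + 7 + 2 + 2 + 6 + 5 + 0 + 1 + 1 + 1 + 0 = 33

33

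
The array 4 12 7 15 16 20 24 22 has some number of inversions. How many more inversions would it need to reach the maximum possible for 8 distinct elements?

26 inversions short

Maximum inversions for 8 distinct elements is C(8, 2) = 8·7/2 = 28.
Current inversions — for each element, count later smaller elements:
4: 0
12: 1
7: 0
15: 0
16: 0
20: 0
24: 1
22: 0
Current total: 0 + 1 + 0 + 0 + 0 + 0 + 1 + 0 = 2
Shortfall: 28 − 2 = 26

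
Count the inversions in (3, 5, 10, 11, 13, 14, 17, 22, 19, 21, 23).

For each element, count later entries that are smaller:
3 → none → 0
5 → none → 0
10 → none → 0
11 → none → 0
13 → none → 0
14 → none → 0
17 → none → 0
22 → 19, 21 → 2
19 → none → 0
21 → none → 0
23 → none → 0
Sum: 0 + 0 + 0 + 0 + 0 + 0 + 0 + 2 + 0 + 0 + 0 = 2

2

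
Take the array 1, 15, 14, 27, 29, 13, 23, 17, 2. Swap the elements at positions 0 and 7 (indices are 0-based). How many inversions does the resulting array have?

Positions 0 and 7 hold 1 and 17; after swapping, the array is [17, 15, 14, 27, 29, 13, 23, 1, 2].
Element-by-element contributions:
17 → 15, 14, 13, 1, 2 → 5
15 → 14, 13, 1, 2 → 4
14 → 13, 1, 2 → 3
27 → 13, 23, 1, 2 → 4
29 → 13, 23, 1, 2 → 4
13 → 1, 2 → 2
23 → 1, 2 → 2
1 → none → 0
2 → none → 0
Sum: 5 + 4 + 3 + 4 + 4 + 2 + 2 + 0 + 0 = 24

24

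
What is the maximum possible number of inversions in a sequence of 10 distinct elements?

A reversed (strictly descending) arrangement makes every pair an inversion, giving C(10, 2) inversions.
C(10, 2) = 10·9/2 = 45

Inversions: 45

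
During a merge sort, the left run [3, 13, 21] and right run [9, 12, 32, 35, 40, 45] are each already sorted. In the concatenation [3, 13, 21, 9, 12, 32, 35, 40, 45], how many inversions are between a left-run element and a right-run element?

Split inversions: 4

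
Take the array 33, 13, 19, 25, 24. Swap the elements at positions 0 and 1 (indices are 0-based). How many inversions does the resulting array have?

4 inversions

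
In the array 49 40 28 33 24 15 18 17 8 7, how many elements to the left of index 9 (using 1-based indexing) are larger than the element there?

8

The element at index 9 is 8.
Elements before it: 49, 40, 28, 33, 24, 15, 18, 17
Those larger than 8: 49, 40, 28, 33, 24, 15, 18, 17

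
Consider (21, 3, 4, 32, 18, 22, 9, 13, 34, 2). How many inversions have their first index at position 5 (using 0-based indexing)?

The element at index 5 is 22.
Elements after it: 9, 13, 34, 2
Those smaller than 22: 9, 13, 2

3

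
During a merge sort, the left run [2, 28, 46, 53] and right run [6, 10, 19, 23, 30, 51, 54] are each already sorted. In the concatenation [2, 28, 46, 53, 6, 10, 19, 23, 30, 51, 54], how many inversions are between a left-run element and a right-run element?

15 split inversions

Count, for every r in R, how many entries of L exceed r:
r = 6: 28, 46, 53 → 3
r = 10: 28, 46, 53 → 3
r = 19: 28, 46, 53 → 3
r = 23: 28, 46, 53 → 3
r = 30: 46, 53 → 2
r = 51: 53 → 1
r = 54: none → 0
Cross-inversions: 3 + 3 + 3 + 3 + 2 + 1 + 0 = 15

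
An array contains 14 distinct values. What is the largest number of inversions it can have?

91 inversions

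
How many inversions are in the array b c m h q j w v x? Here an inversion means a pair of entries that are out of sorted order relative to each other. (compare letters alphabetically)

4 inversions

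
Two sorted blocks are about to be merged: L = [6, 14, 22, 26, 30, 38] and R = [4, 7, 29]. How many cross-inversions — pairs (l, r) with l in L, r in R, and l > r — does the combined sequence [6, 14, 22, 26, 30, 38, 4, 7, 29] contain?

For each element r of the right run, count left-run elements greater than r:
r = 4: 6, 14, 22, 26, 30, 38 → 6
r = 7: 14, 22, 26, 30, 38 → 5
r = 29: 30, 38 → 2
Cross-inversions: 6 + 5 + 2 = 13

13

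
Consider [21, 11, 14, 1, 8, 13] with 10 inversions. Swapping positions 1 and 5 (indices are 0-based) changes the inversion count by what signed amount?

Positions 1 and 5 hold 11 and 13; after swapping, the array is [21, 13, 14, 1, 8, 11].
Count, for each position, how many later elements it exceeds:
21 → 13, 14, 1, 8, 11 → 5
13 → 1, 8, 11 → 3
14 → 1, 8, 11 → 3
1 → none → 0
8 → none → 0
11 → none → 0
Sum: 5 + 3 + 3 + 0 + 0 + 0 = 11
Change: 11 − 10 = +1

+1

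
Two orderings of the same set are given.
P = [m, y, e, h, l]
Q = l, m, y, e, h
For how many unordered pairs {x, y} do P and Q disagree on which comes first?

Assign each item its position (1..5) in the first ordering, then rewrite the second ordering as that position sequence:
positions: m→1, y→2, e→3, h→4, l→5
second ordering as positions: [5, 1, 2, 3, 4]
Discordant pairs = inversions in this position sequence.
5: 1, 2, 3, 4 → 4
1: 0
2: 0
3: 0
4: 0
Total: 4 + 0 + 0 + 0 + 0 = 4

4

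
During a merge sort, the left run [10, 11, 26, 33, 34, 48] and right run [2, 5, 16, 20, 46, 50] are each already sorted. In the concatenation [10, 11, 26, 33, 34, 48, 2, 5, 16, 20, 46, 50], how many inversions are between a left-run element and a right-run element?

Take each right-half value and tally the left-half values above it:
r = 2: 10, 11, 26, 33, 34, 48 → 6
r = 5: 10, 11, 26, 33, 34, 48 → 6
r = 16: 26, 33, 34, 48 → 4
r = 20: 26, 33, 34, 48 → 4
r = 46: 48 → 1
r = 50: none → 0
Cross-inversions: 6 + 6 + 4 + 4 + 1 + 0 = 21

Cross-inversions: 21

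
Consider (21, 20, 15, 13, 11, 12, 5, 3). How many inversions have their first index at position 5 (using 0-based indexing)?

The element at index 5 is 12.
Elements after it: 5, 3
Those smaller than 12: 5, 3

2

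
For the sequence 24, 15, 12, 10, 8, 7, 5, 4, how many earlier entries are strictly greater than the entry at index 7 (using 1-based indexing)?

The element at index 7 is 5.
Elements before it: 24, 15, 12, 10, 8, 7
Those larger than 5: 24, 15, 12, 10, 8, 7

6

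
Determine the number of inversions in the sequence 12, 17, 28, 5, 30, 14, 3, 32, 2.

Count, for each position, how many later elements it exceeds:
12: 3
17: 4
28: 4
5: 2
30: 3
14: 2
3: 1
32: 1
2: 0
Sum: 3 + 4 + 4 + 2 + 3 + 2 + 1 + 1 + 0 = 20

20 inversions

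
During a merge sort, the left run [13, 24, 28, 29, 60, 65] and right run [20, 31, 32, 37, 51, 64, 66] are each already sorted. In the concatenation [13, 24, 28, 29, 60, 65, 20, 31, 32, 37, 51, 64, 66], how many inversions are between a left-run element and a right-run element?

Count, for every r in R, how many entries of L exceed r:
r = 20: 24, 28, 29, 60, 65 → 5
r = 31: 60, 65 → 2
r = 32: 60, 65 → 2
r = 37: 60, 65 → 2
r = 51: 60, 65 → 2
r = 64: 65 → 1
r = 66: none → 0
Cross-inversions: 5 + 2 + 2 + 2 + 2 + 1 + 0 = 14

14 cross-inversions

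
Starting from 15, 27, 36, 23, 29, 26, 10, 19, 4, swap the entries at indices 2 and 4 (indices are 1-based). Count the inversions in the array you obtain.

24

Positions 2 and 4 hold 27 and 23; after swapping, the array is [15, 23, 36, 27, 29, 26, 10, 19, 4].
Count, for each position, how many later elements it exceeds:
15: 2
23: 3
36: 6
27: 4
29: 4
26: 3
10: 1
19: 1
4: 0
Sum: 2 + 3 + 6 + 4 + 4 + 3 + 1 + 1 + 0 = 24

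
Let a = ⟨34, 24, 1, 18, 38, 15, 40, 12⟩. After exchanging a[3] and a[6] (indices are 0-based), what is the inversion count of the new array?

Positions 3 and 6 hold 18 and 40; after swapping, the array is [34, 24, 1, 40, 38, 15, 18, 12].
Element-by-element contributions:
34: 5
24: 4
1: 0
40: 4
38: 3
15: 1
18: 1
12: 0
Sum: 5 + 4 + 0 + 4 + 3 + 1 + 1 + 0 = 18

There are 18 inversions.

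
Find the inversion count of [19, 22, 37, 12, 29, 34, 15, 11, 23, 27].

Element-by-element contributions:
19 → 12, 15, 11 → 3
22 → 12, 15, 11 → 3
37 → 12, 29, 34, 15, 11, 23, 27 → 7
12 → 11 → 1
29 → 15, 11, 23, 27 → 4
34 → 15, 11, 23, 27 → 4
15 → 11 → 1
11 → none → 0
23 → none → 0
27 → none → 0
Sum: 3 + 3 + 7 + 1 + 4 + 4 + 1 + 0 + 0 + 0 = 23

23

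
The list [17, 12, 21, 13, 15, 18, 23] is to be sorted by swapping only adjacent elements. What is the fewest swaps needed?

There are 6 swaps.

Minimum adjacent swaps = number of inversions (each swap of adjacent out-of-order elements removes one inversion and no swap can remove more).
Count inversions — for each element, later elements that are smaller:
17: 12, 13, 15 → 3
12: none → 0
21: 13, 15, 18 → 3
13: none → 0
15: none → 0
18: none → 0
23: none → 0
Total inversions: 3 + 0 + 3 + 0 + 0 + 0 + 0 = 6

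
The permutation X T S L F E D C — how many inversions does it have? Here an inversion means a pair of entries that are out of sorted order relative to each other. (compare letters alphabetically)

Count, for each position, how many later elements it exceeds:
X: 7
T: 6
S: 5
L: 4
F: 3
E: 2
D: 1
C: 0
Sum: 7 + 6 + 5 + 4 + 3 + 2 + 1 + 0 = 28

28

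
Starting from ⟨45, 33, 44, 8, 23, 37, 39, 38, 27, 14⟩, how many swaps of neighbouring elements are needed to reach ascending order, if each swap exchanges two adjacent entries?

29

Minimum adjacent swaps = number of inversions (each swap of adjacent out-of-order elements removes one inversion and no swap can remove more).
Count inversions — for each element, later elements that are smaller:
45: 33, 44, 8, 23, 37, 39, 38, 27, 14 → 9
33: 8, 23, 27, 14 → 4
44: 8, 23, 37, 39, 38, 27, 14 → 7
8: none → 0
23: 14 → 1
37: 27, 14 → 2
39: 38, 27, 14 → 3
38: 27, 14 → 2
27: 14 → 1
14: none → 0
Total inversions: 9 + 4 + 7 + 0 + 1 + 2 + 3 + 2 + 1 + 0 = 29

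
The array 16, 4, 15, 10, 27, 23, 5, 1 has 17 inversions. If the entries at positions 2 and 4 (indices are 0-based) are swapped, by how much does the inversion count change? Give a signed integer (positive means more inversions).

+1

Positions 2 and 4 hold 15 and 27; after swapping, the array is [16, 4, 27, 10, 15, 23, 5, 1].
Element-by-element contributions:
16 → 4, 10, 15, 5, 1 → 5
4 → 1 → 1
27 → 10, 15, 23, 5, 1 → 5
10 → 5, 1 → 2
15 → 5, 1 → 2
23 → 5, 1 → 2
5 → 1 → 1
1 → none → 0
Sum: 5 + 1 + 5 + 2 + 2 + 2 + 1 + 0 = 18
Change: 18 − 17 = +1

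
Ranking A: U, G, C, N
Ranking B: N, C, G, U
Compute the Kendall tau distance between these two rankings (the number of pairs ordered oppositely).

6

Assign each item its position (1..4) in the first ordering, then rewrite the second ordering as that position sequence:
positions: U→1, G→2, C→3, N→4
second ordering as positions: [4, 3, 2, 1]
Discordant pairs = inversions in this position sequence.
4: 3, 2, 1 → 3
3: 2, 1 → 2
2: 1 → 1
1: 0
Total: 3 + 2 + 1 + 0 = 6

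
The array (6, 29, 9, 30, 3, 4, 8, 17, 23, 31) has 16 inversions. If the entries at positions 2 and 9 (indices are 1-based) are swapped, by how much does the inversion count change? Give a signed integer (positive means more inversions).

-1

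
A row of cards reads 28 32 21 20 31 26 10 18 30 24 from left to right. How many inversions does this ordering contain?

For each element, count later entries that are smaller:
28 → 21, 20, 26, 10, 18, 24 → 6
32 → 21, 20, 31, 26, 10, 18, 30, 24 → 8
21 → 20, 10, 18 → 3
20 → 10, 18 → 2
31 → 26, 10, 18, 30, 24 → 5
26 → 10, 18, 24 → 3
10 → none → 0
18 → none → 0
30 → 24 → 1
24 → none → 0
Sum: 6 + 8 + 3 + 2 + 5 + 3 + 0 + 0 + 1 + 0 = 28

28 out-of-order pairs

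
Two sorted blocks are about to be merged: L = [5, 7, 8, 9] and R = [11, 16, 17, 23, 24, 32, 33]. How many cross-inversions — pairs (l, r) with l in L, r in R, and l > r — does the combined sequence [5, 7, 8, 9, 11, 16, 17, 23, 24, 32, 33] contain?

For each element r of the right run, count left-run elements greater than r:
r = 11: none → 0
r = 16: none → 0
r = 17: none → 0
r = 23: none → 0
r = 24: none → 0
r = 32: none → 0
r = 33: none → 0
Cross-inversions: 0 + 0 + 0 + 0 + 0 + 0 + 0 = 0

0 split inversions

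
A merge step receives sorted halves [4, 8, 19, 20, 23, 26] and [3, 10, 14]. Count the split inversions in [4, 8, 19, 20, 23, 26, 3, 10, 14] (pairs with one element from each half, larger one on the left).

14

Count, for every r in R, how many entries of L exceed r:
r = 3: 4, 8, 19, 20, 23, 26 → 6
r = 10: 19, 20, 23, 26 → 4
r = 14: 19, 20, 23, 26 → 4
Cross-inversions: 6 + 4 + 4 = 14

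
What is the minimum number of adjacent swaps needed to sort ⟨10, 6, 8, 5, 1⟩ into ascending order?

Minimum adjacent swaps = number of inversions (each swap of adjacent out-of-order elements removes one inversion and no swap can remove more).
Count inversions — for each element, later elements that are smaller:
10: 6, 8, 5, 1 → 4
6: 5, 1 → 2
8: 5, 1 → 2
5: 1 → 1
1: none → 0
Total inversions: 4 + 2 + 2 + 1 + 0 = 9

9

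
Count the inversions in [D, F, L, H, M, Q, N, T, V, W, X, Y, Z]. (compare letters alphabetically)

Out-of-order pairs: 2

Element-by-element contributions:
D: 0
F: 0
L: 1
H: 0
M: 0
Q: 1
N: 0
T: 0
V: 0
W: 0
X: 0
Y: 0
Z: 0
Sum: 0 + 0 + 1 + 0 + 0 + 1 + 0 + 0 + 0 + 0 + 0 + 0 + 0 = 2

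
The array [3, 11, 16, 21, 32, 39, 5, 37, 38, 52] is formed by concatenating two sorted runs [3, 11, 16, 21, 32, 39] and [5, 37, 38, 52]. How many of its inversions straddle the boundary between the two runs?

For each element r of the right run, count left-run elements greater than r:
r = 5: 11, 16, 21, 32, 39 → 5
r = 37: 39 → 1
r = 38: 39 → 1
r = 52: none → 0
Cross-inversions: 5 + 1 + 1 + 0 = 7

There are 7 cross-inversions.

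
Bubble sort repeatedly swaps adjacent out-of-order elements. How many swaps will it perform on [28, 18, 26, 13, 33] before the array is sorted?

5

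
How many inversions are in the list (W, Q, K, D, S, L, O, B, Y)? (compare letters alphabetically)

Inversions: 20

Count, for each position, how many later elements it exceeds:
W → Q, K, D, S, L, O, B → 7
Q → K, D, L, O, B → 5
K → D, B → 2
D → B → 1
S → L, O, B → 3
L → B → 1
O → B → 1
B → none → 0
Y → none → 0
Sum: 7 + 5 + 2 + 1 + 3 + 1 + 1 + 0 + 0 = 20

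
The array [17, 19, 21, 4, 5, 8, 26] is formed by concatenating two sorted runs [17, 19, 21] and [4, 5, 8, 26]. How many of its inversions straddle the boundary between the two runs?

Take each right-half value and tally the left-half values above it:
r = 4: 17, 19, 21 → 3
r = 5: 17, 19, 21 → 3
r = 8: 17, 19, 21 → 3
r = 26: none → 0
Cross-inversions: 3 + 3 + 3 + 0 = 9

There are 9 split inversions.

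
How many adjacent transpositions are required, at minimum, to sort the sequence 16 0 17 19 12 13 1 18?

13 swaps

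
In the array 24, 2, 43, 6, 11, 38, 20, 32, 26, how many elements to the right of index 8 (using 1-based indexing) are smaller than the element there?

1

The element at index 8 is 32.
Elements after it: 26
Those smaller than 32: 26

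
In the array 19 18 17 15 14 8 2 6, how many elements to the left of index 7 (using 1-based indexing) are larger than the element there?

6

The element at index 7 is 2.
Elements before it: 19, 18, 17, 15, 14, 8
Those larger than 2: 19, 18, 17, 15, 14, 8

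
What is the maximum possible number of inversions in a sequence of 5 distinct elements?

A reversed (strictly descending) arrangement makes every pair an inversion, giving C(5, 2) inversions.
C(5, 2) = 5·4/2 = 10

Inversions: 10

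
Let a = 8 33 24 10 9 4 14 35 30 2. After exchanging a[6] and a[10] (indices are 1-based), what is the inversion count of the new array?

Positions 6 and 10 hold 4 and 2; after swapping, the array is [8, 33, 24, 10, 9, 2, 14, 35, 30, 4].
Sweep left to right; for each value list the smaller values that follow it:
8 → 2, 4 → 2
33 → 24, 10, 9, 2, 14, 30, 4 → 7
24 → 10, 9, 2, 14, 4 → 5
10 → 9, 2, 4 → 3
9 → 2, 4 → 2
2 → none → 0
14 → 4 → 1
35 → 30, 4 → 2
30 → 4 → 1
4 → none → 0
Sum: 2 + 7 + 5 + 3 + 2 + 0 + 1 + 2 + 1 + 0 = 23

23 inversions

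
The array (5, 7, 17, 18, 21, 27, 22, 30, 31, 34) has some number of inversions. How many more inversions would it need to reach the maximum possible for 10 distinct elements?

Maximum inversions for 10 distinct elements is C(10, 2) = 10·9/2 = 45.
Current inversions — for each element, count later smaller elements:
5: 0
7: 0
17: 0
18: 0
21: 0
27: 1
22: 0
30: 0
31: 0
34: 0
Current total: 0 + 0 + 0 + 0 + 0 + 1 + 0 + 0 + 0 + 0 = 1
Shortfall: 45 − 1 = 44

44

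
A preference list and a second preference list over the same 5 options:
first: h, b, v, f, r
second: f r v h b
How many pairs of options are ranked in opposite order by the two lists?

8 pairs

Assign each item its position (1..5) in the first ordering, then rewrite the second ordering as that position sequence:
positions: h→1, b→2, v→3, f→4, r→5
second ordering as positions: [4, 5, 3, 1, 2]
Discordant pairs = inversions in this position sequence.
4: 3, 1, 2 → 3
5: 3, 1, 2 → 3
3: 1, 2 → 2
1: 0
2: 0
Total: 3 + 3 + 2 + 0 + 0 = 8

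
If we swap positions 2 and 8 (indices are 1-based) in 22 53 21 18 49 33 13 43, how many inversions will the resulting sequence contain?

Positions 2 and 8 hold 53 and 43; after swapping, the array is [22, 43, 21, 18, 49, 33, 13, 53].
For each element, count later entries that are smaller:
22 → 21, 18, 13 → 3
43 → 21, 18, 33, 13 → 4
21 → 18, 13 → 2
18 → 13 → 1
49 → 33, 13 → 2
33 → 13 → 1
13 → none → 0
53 → none → 0
Sum: 3 + 4 + 2 + 1 + 2 + 1 + 0 + 0 = 13

There are 13 inversions.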